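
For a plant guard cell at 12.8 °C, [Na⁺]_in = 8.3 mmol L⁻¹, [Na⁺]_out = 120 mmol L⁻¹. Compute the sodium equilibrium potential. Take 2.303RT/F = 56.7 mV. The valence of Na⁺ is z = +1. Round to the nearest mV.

E = (56.7/z) · log₁₀([Na⁺]_out/[Na⁺]_in) with z = +1.
= (56.7/1) · log₁₀(120/8.3) = 56.70 · log₁₀(14.46)
= 56.70 · (1.1601) = 65.78 mV

66 mV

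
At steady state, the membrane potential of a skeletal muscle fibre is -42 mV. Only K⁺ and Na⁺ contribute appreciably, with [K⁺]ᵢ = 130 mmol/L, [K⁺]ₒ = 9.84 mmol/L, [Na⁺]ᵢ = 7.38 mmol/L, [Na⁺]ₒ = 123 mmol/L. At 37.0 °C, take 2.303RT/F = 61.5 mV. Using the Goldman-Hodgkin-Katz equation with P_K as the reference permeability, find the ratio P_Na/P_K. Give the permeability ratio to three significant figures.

Let α = P_Na/P_K. GHK: Vm = 61.5·log₁₀[(Kₒ + α·Naₒ)/(Kᵢ + α·Naᵢ)].
10^(Vm/61.5) = 10^(-42.0/61.5) = 0.20753
So 0.20753·(Kᵢ + α·Naᵢ) = Kₒ + α·Naₒ → α = (0.20753·130.0 − 9.84) / (123.0 − 0.20753·7.38)
α = (26.98 − 9.84) / (123.0 − 1.532) = 17.14/121.5 = 0.1411

0.141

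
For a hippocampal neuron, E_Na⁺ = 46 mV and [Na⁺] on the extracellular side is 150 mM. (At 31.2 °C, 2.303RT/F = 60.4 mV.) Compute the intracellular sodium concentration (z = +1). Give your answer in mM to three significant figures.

Nernst: E = (60.4/1) · log₁₀([out]/[in]), so log₁₀([out]/[in]) = 46.0 × 1 / 60.4 = 0.7616.
[out]/[in] = 10^(0.7616) = 5.775.
[in] = 150 / 5.775 = 25.97 mM.

26.0 mM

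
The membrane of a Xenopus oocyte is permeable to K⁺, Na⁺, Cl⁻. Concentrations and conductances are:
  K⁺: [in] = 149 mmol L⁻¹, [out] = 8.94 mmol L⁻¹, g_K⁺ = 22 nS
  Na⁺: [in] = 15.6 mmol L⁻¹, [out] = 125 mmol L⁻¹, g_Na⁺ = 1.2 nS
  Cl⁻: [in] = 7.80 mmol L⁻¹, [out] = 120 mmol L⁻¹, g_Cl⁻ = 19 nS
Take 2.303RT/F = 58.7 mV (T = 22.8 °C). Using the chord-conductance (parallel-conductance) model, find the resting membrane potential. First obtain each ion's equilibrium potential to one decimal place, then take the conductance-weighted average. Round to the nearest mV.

-67 mV

E_K⁺ = (58.7/1)·log₁₀(8.94/149) = -71.7 mV
E_Na⁺ = (58.7/1)·log₁₀(125/15.6) = 53.1 mV
E_Cl⁻ = (58.7/-1)·log₁₀(120/7.80) = -69.7 mV
Vm = (Σ gᵢEᵢ)/(Σ gᵢ) = (22·-71.7 + 1.2·53.1 + 19·-69.7) / (22 + 1.2 + 19)
= -2837.98 / 42.2 = -67.25 mV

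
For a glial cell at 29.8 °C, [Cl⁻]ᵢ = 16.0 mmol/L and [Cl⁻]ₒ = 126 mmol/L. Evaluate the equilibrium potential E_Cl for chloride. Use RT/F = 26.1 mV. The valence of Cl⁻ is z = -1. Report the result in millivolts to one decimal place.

E = (26.1/z) · ln([Cl⁻]_out/[Cl⁻]_in) with z = -1.
For an anion, dividing by z = -1 reverses the sign.
= (26.1/-1) · ln(126/16.0) = -26.10 · ln(7.875)
= -26.10 · (2.0637) = -53.86 mV

-53.9 mV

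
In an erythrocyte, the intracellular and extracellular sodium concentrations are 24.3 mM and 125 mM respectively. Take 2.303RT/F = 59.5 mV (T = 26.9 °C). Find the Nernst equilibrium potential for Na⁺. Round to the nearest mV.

42 mV

E = (59.5/z) · log₁₀([Na⁺]_out/[Na⁺]_in) with z = +1.
= (59.5/1) · log₁₀(125/24.3) = 59.50 · log₁₀(5.144)
= 59.50 · (0.7113) = 42.32 mV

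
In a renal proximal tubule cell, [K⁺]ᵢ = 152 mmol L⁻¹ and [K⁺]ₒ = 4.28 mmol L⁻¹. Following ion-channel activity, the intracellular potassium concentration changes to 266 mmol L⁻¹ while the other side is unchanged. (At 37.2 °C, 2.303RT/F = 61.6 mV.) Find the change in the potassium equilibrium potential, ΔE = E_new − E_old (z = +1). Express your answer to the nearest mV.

E_old = (61.6/1)·log₁₀(4.28/152) = -95.50 mV
E_new = (61.6/1)·log₁₀(4.28/266) = -110.48 mV
ΔE = -110.48 − (-95.50) = -14.97 mV

-15 mV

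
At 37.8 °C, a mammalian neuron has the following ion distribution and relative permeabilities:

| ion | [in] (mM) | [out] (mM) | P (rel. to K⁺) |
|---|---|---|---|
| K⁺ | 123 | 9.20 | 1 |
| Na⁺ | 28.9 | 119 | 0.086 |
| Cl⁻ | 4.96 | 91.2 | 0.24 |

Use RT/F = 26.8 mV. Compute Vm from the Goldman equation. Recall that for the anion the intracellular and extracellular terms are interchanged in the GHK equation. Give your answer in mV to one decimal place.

-52.7 mV

Vm = 26.8 · ln[(Σ P·[cation]ₒ + Σ P·[anion]ᵢ) / (Σ P·[cation]ᵢ + Σ P·[anion]ₒ)]
Numerator = 1×9.20 + 0.086×119 + 0.24×4.96 = 20.62
Denominator = 1×123 + 0.086×28.9 + 0.24×91.2 = 147.4
Vm = 26.8 · ln(0.13995) = 26.8 × (-1.9665) = -52.70 mV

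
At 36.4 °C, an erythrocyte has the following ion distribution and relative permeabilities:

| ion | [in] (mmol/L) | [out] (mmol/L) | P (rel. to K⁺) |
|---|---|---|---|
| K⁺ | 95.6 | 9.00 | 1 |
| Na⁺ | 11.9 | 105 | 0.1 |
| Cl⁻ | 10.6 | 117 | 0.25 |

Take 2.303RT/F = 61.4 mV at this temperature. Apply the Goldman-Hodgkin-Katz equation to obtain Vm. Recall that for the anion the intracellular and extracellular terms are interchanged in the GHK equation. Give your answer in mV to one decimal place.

-46.4 mV

Vm = 61.4 · log₁₀[(Σ P·[cation]ₒ + Σ P·[anion]ᵢ) / (Σ P·[cation]ᵢ + Σ P·[anion]ₒ)]
Numerator = 1×9.00 + 0.1×105 + 0.25×10.6 = 22.15
Denominator = 1×95.6 + 0.1×11.9 + 0.25×117 = 126
Vm = 61.4 · log₁₀(0.17574) = 61.4 × (-0.7551) = -46.37 mV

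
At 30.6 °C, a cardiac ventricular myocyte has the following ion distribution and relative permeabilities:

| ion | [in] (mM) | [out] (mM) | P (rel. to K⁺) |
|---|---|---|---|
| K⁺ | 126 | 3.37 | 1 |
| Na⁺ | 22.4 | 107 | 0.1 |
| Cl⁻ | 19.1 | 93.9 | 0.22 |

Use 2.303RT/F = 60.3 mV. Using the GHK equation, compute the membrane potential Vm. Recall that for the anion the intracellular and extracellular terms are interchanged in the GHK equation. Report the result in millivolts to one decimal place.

-54.9 mV

Vm = 60.3 · log₁₀[(Σ P·[cation]ₒ + Σ P·[anion]ᵢ) / (Σ P·[cation]ᵢ + Σ P·[anion]ₒ)]
Numerator = 1×3.37 + 0.1×107 + 0.22×19.1 = 18.27
Denominator = 1×126 + 0.1×22.4 + 0.22×93.9 = 148.9
Vm = 60.3 · log₁₀(0.12271) = 60.3 × (-0.9111) = -54.94 mV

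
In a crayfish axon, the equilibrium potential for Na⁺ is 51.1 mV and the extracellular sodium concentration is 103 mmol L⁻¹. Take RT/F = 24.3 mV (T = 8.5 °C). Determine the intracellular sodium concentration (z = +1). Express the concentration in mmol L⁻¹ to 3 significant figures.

Nernst: E = (24.3/1) · ln([out]/[in]), so ln([out]/[in]) = 51.1 × 1 / 24.3 = 2.1029.
[out]/[in] = e^(2.1029) = 8.19.
[in] = 103 / 8.19 = 12.58 mmol L⁻¹.

12.6 mmol L⁻¹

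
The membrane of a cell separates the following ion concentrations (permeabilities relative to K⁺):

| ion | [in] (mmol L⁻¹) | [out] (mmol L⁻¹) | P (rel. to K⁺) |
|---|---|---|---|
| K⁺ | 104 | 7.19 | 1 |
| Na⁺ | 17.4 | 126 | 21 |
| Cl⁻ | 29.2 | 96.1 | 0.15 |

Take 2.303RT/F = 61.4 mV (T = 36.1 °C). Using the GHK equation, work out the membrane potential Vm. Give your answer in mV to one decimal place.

45.4 mV

Vm = 61.4 · log₁₀[(Σ P·[cation]ₒ + Σ P·[anion]ᵢ) / (Σ P·[cation]ᵢ + Σ P·[anion]ₒ)]
Numerator = 1×7.19 + 21×126 + 0.15×29.2 = 2658
Denominator = 1×104 + 21×17.4 + 0.15×96.1 = 483.8
Vm = 61.4 · log₁₀(5.4929) = 61.4 × (0.7398) = 45.42 mV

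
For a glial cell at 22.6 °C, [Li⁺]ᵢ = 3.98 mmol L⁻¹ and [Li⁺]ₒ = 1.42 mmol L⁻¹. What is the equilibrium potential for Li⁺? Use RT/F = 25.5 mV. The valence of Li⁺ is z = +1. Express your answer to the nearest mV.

E = (25.5/z) · ln([Li⁺]_out/[Li⁺]_in) with z = +1.
= (25.5/1) · ln(1.42/3.98) = 25.50 · ln(0.3568)
= 25.50 · (-1.0306) = -26.28 mV

-26 mV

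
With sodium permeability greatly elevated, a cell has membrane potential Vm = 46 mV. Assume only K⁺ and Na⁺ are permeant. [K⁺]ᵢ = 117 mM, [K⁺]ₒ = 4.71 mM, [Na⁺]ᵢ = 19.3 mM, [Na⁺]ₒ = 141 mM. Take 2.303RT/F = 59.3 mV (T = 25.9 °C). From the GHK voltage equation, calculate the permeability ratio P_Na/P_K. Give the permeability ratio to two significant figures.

Let α = P_Na/P_K. GHK: Vm = 59.3·log₁₀[(Kₒ + α·Naₒ)/(Kᵢ + α·Naᵢ)].
10^(Vm/59.3) = 10^(46.0/59.3) = 5.9665
So 5.9665·(Kᵢ + α·Naᵢ) = Kₒ + α·Naₒ → α = (5.9665·117.0 − 4.71) / (141.0 − 5.9665·19.3)
α = (698.1 − 4.71) / (141.0 − 115.2) = 693.4/25.85 = 26.83

27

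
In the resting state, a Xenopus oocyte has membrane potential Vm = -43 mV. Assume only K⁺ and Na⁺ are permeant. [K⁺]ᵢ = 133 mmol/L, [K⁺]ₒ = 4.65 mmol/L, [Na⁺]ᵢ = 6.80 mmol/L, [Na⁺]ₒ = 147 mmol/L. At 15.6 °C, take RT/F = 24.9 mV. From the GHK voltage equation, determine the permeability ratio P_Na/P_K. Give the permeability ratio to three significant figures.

0.130

Let α = P_Na/P_K. GHK: Vm = 24.9·ln[(Kₒ + α·Naₒ)/(Kᵢ + α·Naᵢ)].
e^(Vm/24.9) = e^(-43.0/24.9) = 0.17783
So 0.17783·(Kᵢ + α·Naᵢ) = Kₒ + α·Naₒ → α = (0.17783·133.0 − 4.65) / (147.0 − 0.17783·6.8)
α = (23.65 − 4.65) / (147.0 − 1.209) = 19/145.8 = 0.1303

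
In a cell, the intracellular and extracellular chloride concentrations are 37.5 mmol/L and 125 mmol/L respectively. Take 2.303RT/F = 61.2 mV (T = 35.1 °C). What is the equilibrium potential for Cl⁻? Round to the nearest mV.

-32 mV

E = (61.2/z) · log₁₀([Cl⁻]_out/[Cl⁻]_in) with z = -1.
For an anion, dividing by z = -1 reverses the sign.
= (61.2/-1) · log₁₀(125/37.5) = -61.20 · log₁₀(3.333)
= -61.20 · (0.5229) = -32.00 mV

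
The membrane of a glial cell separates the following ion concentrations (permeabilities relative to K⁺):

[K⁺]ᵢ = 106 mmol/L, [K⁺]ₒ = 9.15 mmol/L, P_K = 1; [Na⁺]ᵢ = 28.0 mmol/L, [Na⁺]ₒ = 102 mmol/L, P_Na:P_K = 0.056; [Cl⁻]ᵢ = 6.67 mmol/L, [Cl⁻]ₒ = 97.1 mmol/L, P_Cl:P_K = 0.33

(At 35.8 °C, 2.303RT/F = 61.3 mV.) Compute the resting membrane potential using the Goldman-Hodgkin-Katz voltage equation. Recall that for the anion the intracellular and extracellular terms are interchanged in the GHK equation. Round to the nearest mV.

Vm = 61.3 · log₁₀[(Σ P·[cation]ₒ + Σ P·[anion]ᵢ) / (Σ P·[cation]ᵢ + Σ P·[anion]ₒ)]
Numerator = 1×9.15 + 0.056×102 + 0.33×6.67 = 17.06
Denominator = 1×106 + 0.056×28.0 + 0.33×97.1 = 139.6
Vm = 61.3 · log₁₀(0.12222) = 61.3 × (-0.9129) = -55.96 mV

-56 mV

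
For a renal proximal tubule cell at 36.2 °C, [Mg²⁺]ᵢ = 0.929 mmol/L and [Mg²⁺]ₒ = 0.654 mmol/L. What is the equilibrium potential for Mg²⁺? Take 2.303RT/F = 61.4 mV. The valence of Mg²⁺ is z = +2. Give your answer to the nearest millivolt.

-5 mV

E = (61.4/z) · log₁₀([Mg²⁺]_out/[Mg²⁺]_in) with z = +2.
= (61.4/2) · log₁₀(0.654/0.929) = 30.70 · log₁₀(0.704)
= 30.70 · (-0.1524) = -4.68 mV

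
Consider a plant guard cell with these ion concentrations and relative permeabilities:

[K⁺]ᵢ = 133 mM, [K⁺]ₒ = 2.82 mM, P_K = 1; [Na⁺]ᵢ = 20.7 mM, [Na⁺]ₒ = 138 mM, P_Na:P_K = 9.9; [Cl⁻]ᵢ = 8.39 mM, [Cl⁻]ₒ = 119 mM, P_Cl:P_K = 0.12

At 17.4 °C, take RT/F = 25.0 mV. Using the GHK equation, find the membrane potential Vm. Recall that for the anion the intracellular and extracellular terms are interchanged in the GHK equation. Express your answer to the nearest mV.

Vm = 25.0 · ln[(Σ P·[cation]ₒ + Σ P·[anion]ᵢ) / (Σ P·[cation]ᵢ + Σ P·[anion]ₒ)]
Numerator = 1×2.82 + 9.9×138 + 0.12×8.39 = 1370
Denominator = 1×133 + 9.9×20.7 + 0.12×119 = 352.2
Vm = 25.0 · ln(3.8898) = 25.0 × (1.3584) = 33.96 mV

34 mV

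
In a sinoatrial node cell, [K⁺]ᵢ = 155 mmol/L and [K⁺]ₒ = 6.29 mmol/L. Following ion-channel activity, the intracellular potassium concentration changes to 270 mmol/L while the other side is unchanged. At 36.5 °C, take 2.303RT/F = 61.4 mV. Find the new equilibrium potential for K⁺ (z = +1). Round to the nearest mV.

After the shift: [K⁺]_out = 6.29, [K⁺]_in = 270 mmol/L.
E_new = (61.4/1)·log₁₀(6.29/270) = 61.40 · (-1.6327) = -100.25 mV

-100 mV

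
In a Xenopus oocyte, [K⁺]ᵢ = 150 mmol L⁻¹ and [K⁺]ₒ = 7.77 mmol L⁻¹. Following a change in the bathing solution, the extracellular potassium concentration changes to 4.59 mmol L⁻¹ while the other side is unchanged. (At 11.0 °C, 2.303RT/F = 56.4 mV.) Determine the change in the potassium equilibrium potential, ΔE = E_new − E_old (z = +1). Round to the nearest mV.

E_old = (56.4/1)·log₁₀(7.77/150) = -72.51 mV
E_new = (56.4/1)·log₁₀(4.59/150) = -85.41 mV
ΔE = -85.41 − (-72.51) = -12.89 mV

-13 mV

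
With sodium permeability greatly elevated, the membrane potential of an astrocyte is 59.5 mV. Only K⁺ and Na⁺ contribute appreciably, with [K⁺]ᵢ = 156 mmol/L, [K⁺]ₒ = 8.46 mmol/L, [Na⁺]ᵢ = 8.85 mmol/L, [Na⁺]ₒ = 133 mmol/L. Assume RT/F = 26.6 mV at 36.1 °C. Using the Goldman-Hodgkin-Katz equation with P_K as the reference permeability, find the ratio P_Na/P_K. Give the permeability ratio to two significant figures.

Let α = P_Na/P_K. GHK: Vm = 26.6·ln[(Kₒ + α·Naₒ)/(Kᵢ + α·Naᵢ)].
e^(Vm/26.6) = e^(59.5/26.6) = 9.3637
So 9.3637·(Kᵢ + α·Naᵢ) = Kₒ + α·Naₒ → α = (9.3637·156.0 − 8.46) / (133.0 − 9.3637·8.85)
α = (1461 − 8.46) / (133.0 − 82.87) = 1452/50.13 = 28.97

29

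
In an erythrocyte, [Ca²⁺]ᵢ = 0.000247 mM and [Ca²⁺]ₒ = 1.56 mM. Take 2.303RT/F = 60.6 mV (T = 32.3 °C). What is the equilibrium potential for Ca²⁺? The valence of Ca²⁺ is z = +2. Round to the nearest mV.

E = (60.6/z) · log₁₀([Ca²⁺]_out/[Ca²⁺]_in) with z = +2.
= (60.6/2) · log₁₀(1.56/0.000247) = 30.30 · log₁₀(6316)
= 30.30 · (3.8004) = 115.15 mV

115 mV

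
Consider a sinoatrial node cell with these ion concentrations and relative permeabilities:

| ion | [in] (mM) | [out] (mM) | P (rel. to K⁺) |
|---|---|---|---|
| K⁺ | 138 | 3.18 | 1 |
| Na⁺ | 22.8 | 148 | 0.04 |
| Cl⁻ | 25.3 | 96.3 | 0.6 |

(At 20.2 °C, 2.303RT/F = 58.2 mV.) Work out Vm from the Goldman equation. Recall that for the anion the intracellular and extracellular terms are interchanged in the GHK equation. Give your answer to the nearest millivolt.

Vm = 58.2 · log₁₀[(Σ P·[cation]ₒ + Σ P·[anion]ᵢ) / (Σ P·[cation]ᵢ + Σ P·[anion]ₒ)]
Numerator = 1×3.18 + 0.04×148 + 0.6×25.3 = 24.28
Denominator = 1×138 + 0.04×22.8 + 0.6×96.3 = 196.7
Vm = 58.2 · log₁₀(0.12344) = 58.2 × (-0.9085) = -52.88 mV

-53 mV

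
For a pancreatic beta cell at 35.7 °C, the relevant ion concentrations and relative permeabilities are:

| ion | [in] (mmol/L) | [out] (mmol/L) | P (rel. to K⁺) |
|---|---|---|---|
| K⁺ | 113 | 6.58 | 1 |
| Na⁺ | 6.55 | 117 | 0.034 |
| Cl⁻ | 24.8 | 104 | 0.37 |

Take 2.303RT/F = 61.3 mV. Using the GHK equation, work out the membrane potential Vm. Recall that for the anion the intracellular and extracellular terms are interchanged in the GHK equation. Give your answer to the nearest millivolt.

Vm = 61.3 · log₁₀[(Σ P·[cation]ₒ + Σ P·[anion]ᵢ) / (Σ P·[cation]ᵢ + Σ P·[anion]ₒ)]
Numerator = 1×6.58 + 0.034×117 + 0.37×24.8 = 19.73
Denominator = 1×113 + 0.034×6.55 + 0.37×104 = 151.7
Vm = 61.3 · log₁₀(0.13008) = 61.3 × (-0.8858) = -54.30 mV

-54 mV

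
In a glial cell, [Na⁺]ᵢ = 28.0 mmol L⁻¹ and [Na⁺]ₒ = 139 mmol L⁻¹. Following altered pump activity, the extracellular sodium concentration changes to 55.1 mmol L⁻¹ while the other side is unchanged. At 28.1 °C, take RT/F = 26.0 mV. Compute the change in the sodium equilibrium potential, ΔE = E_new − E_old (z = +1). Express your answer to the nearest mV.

E_old = (26.0/1)·ln(139/28.0) = 41.66 mV
E_new = (26.0/1)·ln(55.1/28.0) = 17.60 mV
ΔE = 17.60 − (41.66) = -24.06 mV

-24 mV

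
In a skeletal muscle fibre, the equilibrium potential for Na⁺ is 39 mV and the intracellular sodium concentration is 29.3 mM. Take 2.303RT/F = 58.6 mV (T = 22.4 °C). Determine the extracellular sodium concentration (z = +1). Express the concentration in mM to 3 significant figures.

136 mM

Nernst: E = (58.6/1) · log₁₀([out]/[in]), so log₁₀([out]/[in]) = 39.0 × 1 / 58.6 = 0.6655.
[out]/[in] = 10^(0.6655) = 4.629.
[out] = 4.629 × 29.3 = 135.6 mM.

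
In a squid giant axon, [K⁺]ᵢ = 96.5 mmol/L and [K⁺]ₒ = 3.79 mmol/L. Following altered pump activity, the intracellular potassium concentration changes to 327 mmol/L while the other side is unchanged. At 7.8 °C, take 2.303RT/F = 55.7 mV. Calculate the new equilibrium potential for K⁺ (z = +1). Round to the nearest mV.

-108 mV

After the shift: [K⁺]_out = 3.79, [K⁺]_in = 327 mmol/L.
E_new = (55.7/1)·log₁₀(3.79/327) = 55.70 · (-1.9359) = -107.83 mV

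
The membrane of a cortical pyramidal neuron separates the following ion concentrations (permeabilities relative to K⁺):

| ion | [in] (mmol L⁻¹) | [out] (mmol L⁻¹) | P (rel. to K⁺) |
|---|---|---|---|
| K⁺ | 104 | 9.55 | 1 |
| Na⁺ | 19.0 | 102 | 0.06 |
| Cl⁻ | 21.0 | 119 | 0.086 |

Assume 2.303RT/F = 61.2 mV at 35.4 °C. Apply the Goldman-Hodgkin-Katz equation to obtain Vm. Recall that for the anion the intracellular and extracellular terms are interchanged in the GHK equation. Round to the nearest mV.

Vm = 61.2 · log₁₀[(Σ P·[cation]ₒ + Σ P·[anion]ᵢ) / (Σ P·[cation]ᵢ + Σ P·[anion]ₒ)]
Numerator = 1×9.55 + 0.06×102 + 0.086×21.0 = 17.48
Denominator = 1×104 + 0.06×19.0 + 0.086×119 = 115.4
Vm = 61.2 · log₁₀(0.15147) = 61.2 × (-0.8197) = -50.16 mV

-50 mV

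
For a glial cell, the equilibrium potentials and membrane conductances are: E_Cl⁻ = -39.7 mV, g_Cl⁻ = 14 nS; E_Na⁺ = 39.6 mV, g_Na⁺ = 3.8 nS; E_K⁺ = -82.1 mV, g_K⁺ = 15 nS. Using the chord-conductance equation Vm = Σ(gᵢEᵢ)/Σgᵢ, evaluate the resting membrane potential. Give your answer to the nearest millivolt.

Σ gᵢEᵢ = 14·(-39.7) + 3.8·(39.6) + 15·(-82.1) = -1636.82
Σ gᵢ = 14 + 3.8 + 15 = 32.8
Vm = -1636.82 / 32.8 = -49.90 mV

-50 mV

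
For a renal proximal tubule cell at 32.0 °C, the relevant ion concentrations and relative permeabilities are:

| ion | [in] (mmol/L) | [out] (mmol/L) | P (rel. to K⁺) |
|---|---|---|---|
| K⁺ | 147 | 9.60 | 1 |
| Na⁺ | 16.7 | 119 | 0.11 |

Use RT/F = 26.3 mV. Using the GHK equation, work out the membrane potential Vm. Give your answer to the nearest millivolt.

Vm = 26.3 · ln[(Σ P·[cation]ₒ + Σ P·[anion]ᵢ) / (Σ P·[cation]ᵢ + Σ P·[anion]ₒ)]
Numerator = 1×9.60 + 0.11×119 = 22.69
Denominator = 1×147 + 0.11×16.7 = 148.8
Vm = 26.3 · ln(0.15245) = 26.3 × (-1.8809) = -49.47 mV

-49 mV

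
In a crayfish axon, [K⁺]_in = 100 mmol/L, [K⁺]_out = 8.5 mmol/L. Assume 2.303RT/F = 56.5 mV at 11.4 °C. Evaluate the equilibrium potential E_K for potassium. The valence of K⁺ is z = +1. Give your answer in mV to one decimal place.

-60.5 mV

E = (56.5/z) · log₁₀([K⁺]_out/[K⁺]_in) with z = +1.
= (56.5/1) · log₁₀(8.5/100) = 56.50 · log₁₀(0.085)
= 56.50 · (-1.0706) = -60.49 mV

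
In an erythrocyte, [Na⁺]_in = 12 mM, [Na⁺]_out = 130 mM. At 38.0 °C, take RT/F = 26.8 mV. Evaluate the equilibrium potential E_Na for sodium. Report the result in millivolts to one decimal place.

63.9 mV

E = (26.8/z) · ln([Na⁺]_out/[Na⁺]_in) with z = +1.
= (26.8/1) · ln(130/12) = 26.80 · ln(10.83)
= 26.80 · (2.3826) = 63.85 mV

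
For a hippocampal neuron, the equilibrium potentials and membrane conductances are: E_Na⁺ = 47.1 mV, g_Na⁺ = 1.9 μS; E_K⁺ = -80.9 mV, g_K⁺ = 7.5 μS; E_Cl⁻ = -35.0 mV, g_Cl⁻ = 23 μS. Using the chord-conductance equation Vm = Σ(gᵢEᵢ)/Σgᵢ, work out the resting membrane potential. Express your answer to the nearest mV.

-41 mV

Σ gᵢEᵢ = 1.9·(47.1) + 7.5·(-80.9) + 23·(-35.0) = -1322.26
Σ gᵢ = 1.9 + 7.5 + 23 = 32.4
Vm = -1322.26 / 32.4 = -40.81 mV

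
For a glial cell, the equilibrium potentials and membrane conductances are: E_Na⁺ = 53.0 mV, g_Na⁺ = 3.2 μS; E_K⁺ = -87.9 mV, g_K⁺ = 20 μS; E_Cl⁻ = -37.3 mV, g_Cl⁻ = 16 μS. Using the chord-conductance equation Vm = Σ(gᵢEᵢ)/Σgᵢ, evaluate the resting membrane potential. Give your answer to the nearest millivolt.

Σ gᵢEᵢ = 3.2·(53.0) + 20·(-87.9) + 16·(-37.3) = -2185.20
Σ gᵢ = 3.2 + 20 + 16 = 39.2
Vm = -2185.20 / 39.2 = -55.74 mV

-56 mV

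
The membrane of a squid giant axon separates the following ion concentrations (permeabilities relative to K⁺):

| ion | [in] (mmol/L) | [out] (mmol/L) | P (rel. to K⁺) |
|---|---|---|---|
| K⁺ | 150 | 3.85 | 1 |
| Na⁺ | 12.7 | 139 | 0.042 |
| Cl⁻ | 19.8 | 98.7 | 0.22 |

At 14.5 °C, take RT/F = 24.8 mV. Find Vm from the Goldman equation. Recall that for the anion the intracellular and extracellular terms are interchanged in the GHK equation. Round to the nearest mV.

-62 mV

Vm = 24.8 · ln[(Σ P·[cation]ₒ + Σ P·[anion]ᵢ) / (Σ P·[cation]ᵢ + Σ P·[anion]ₒ)]
Numerator = 1×3.85 + 0.042×139 + 0.22×19.8 = 14.04
Denominator = 1×150 + 0.042×12.7 + 0.22×98.7 = 172.2
Vm = 24.8 · ln(0.081534) = 24.8 × (-2.5067) = -62.17 mV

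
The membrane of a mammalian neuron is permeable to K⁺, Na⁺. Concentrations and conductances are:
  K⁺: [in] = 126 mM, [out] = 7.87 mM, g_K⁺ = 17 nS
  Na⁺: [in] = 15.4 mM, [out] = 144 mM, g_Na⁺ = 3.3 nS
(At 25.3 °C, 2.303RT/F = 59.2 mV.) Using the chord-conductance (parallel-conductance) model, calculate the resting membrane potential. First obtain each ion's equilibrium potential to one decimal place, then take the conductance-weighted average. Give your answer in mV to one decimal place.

E_K⁺ = (59.2/1)·log₁₀(7.87/126) = -71.3 mV
E_Na⁺ = (59.2/1)·log₁₀(144/15.4) = 57.5 mV
Vm = (Σ gᵢEᵢ)/(Σ gᵢ) = (17·-71.3 + 3.3·57.5) / (17 + 3.3)
= -1022.35 / 20.3 = -50.36 mV

-50.4 mV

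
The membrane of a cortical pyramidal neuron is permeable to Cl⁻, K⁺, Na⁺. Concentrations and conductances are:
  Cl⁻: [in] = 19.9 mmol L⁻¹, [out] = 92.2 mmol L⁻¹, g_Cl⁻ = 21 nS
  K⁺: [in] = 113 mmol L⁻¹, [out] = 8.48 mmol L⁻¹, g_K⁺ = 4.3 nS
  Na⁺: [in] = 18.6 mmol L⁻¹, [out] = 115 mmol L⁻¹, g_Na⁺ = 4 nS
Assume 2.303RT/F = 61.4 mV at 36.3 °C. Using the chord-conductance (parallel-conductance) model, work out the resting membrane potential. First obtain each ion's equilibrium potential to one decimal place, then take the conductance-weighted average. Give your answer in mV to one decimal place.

E_Cl⁻ = (61.4/-1)·log₁₀(92.2/19.9) = -40.9 mV
E_K⁺ = (61.4/1)·log₁₀(8.48/113) = -69.1 mV
E_Na⁺ = (61.4/1)·log₁₀(115/18.6) = 48.6 mV
Vm = (Σ gᵢEᵢ)/(Σ gᵢ) = (21·-40.9 + 4.3·-69.1 + 4·48.6) / (21 + 4.3 + 4)
= -961.63 / 29.3 = -32.82 mV

-32.8 mV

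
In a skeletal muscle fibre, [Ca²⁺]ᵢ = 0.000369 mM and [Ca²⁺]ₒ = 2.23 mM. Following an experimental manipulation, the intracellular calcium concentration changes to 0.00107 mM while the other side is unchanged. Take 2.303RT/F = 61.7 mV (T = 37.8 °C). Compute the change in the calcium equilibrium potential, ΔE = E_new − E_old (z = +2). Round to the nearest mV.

-14 mV

E_old = (61.7/2)·log₁₀(2.23/0.000369) = 116.65 mV
E_new = (61.7/2)·log₁₀(2.23/0.00107) = 102.39 mV
ΔE = 102.39 − (116.65) = -14.26 mV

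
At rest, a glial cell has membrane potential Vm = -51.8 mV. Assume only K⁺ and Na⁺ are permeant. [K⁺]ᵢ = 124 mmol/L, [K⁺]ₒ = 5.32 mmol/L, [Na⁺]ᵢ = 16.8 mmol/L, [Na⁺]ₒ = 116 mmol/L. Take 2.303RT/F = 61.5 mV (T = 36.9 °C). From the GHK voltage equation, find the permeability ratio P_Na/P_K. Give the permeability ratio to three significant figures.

0.110

Let α = P_Na/P_K. GHK: Vm = 61.5·log₁₀[(Kₒ + α·Naₒ)/(Kᵢ + α·Naᵢ)].
10^(Vm/61.5) = 10^(-51.8/61.5) = 0.14379
So 0.14379·(Kᵢ + α·Naᵢ) = Kₒ + α·Naₒ → α = (0.14379·124.0 − 5.32) / (116.0 − 0.14379·16.8)
α = (17.83 − 5.32) / (116.0 − 2.416) = 12.51/113.6 = 0.1101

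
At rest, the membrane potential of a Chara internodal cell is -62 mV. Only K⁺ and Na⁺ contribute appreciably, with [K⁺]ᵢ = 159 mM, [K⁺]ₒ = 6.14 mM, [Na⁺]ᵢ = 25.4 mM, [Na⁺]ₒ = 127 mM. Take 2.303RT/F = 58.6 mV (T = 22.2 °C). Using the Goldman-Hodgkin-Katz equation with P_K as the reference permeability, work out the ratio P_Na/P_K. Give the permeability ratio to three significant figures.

0.0623

Let α = P_Na/P_K. GHK: Vm = 58.6·log₁₀[(Kₒ + α·Naₒ)/(Kᵢ + α·Naᵢ)].
10^(Vm/58.6) = 10^(-62.0/58.6) = 0.087494
So 0.087494·(Kᵢ + α·Naᵢ) = Kₒ + α·Naₒ → α = (0.087494·159.0 − 6.14) / (127.0 − 0.087494·25.4)
α = (13.91 − 6.14) / (127.0 − 2.222) = 7.772/124.8 = 0.06228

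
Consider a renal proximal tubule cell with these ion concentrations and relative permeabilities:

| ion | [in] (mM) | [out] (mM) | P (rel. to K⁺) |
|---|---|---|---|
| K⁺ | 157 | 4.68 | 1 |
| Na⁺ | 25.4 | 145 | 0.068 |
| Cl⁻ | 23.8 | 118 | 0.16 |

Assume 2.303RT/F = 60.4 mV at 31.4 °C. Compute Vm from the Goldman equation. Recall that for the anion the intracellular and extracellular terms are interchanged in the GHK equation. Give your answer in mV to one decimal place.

-59.5 mV

Vm = 60.4 · log₁₀[(Σ P·[cation]ₒ + Σ P·[anion]ᵢ) / (Σ P·[cation]ᵢ + Σ P·[anion]ₒ)]
Numerator = 1×4.68 + 0.068×145 + 0.16×23.8 = 18.35
Denominator = 1×157 + 0.068×25.4 + 0.16×118 = 177.6
Vm = 60.4 · log₁₀(0.10331) = 60.4 × (-0.9859) = -59.55 mV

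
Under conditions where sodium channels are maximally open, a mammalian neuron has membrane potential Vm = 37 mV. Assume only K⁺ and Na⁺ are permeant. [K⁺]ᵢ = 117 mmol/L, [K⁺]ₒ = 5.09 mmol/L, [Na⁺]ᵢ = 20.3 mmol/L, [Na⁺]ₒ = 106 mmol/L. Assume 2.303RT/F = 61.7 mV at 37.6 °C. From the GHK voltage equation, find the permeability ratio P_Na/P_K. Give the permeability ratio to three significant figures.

Let α = P_Na/P_K. GHK: Vm = 61.7·log₁₀[(Kₒ + α·Naₒ)/(Kᵢ + α·Naᵢ)].
10^(Vm/61.7) = 10^(37.0/61.7) = 3.9781
So 3.9781·(Kᵢ + α·Naᵢ) = Kₒ + α·Naₒ → α = (3.9781·117.0 − 5.09) / (106.0 − 3.9781·20.3)
α = (465.4 − 5.09) / (106.0 − 80.76) = 460.3/25.24 = 18.24

18.2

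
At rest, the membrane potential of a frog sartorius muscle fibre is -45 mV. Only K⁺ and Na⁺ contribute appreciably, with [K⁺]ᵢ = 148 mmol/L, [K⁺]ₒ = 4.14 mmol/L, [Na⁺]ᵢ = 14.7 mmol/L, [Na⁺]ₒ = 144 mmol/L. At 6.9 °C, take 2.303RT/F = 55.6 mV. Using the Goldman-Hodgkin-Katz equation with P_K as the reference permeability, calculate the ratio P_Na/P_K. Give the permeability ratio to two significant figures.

0.13

Let α = P_Na/P_K. GHK: Vm = 55.6·log₁₀[(Kₒ + α·Naₒ)/(Kᵢ + α·Naᵢ)].
10^(Vm/55.6) = 10^(-45.0/55.6) = 0.15511
So 0.15511·(Kᵢ + α·Naᵢ) = Kₒ + α·Naₒ → α = (0.15511·148.0 − 4.14) / (144.0 − 0.15511·14.7)
α = (22.96 − 4.14) / (144.0 − 2.28) = 18.82/141.7 = 0.1328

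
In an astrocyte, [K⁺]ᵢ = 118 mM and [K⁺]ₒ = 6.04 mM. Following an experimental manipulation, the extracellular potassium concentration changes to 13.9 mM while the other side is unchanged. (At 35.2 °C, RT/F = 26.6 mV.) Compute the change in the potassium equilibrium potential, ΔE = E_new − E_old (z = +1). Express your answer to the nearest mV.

22 mV

E_old = (26.6/1)·ln(6.04/118) = -79.06 mV
E_new = (26.6/1)·ln(13.9/118) = -56.89 mV
ΔE = -56.89 − (-79.06) = 22.17 mV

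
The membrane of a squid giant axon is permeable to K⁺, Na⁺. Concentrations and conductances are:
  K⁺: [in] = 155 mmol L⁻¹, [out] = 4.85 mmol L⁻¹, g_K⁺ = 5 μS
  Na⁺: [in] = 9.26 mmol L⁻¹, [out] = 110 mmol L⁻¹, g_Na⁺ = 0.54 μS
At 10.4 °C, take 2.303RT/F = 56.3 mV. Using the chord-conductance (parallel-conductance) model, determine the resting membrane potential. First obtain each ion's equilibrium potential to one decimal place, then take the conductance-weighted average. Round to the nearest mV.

E_K⁺ = (56.3/1)·log₁₀(4.85/155) = -84.7 mV
E_Na⁺ = (56.3/1)·log₁₀(110/9.26) = 60.5 mV
Vm = (Σ gᵢEᵢ)/(Σ gᵢ) = (5·-84.7 + 0.54·60.5) / (5 + 0.54)
= -390.83 / 5.54 = -70.55 mV

-71 mV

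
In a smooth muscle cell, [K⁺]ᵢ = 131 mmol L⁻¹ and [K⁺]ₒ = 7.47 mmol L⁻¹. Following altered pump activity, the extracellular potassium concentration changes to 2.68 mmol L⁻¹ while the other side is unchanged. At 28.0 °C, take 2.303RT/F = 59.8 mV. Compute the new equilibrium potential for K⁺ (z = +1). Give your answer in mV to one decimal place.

After the shift: [K⁺]_out = 2.68, [K⁺]_in = 131 mmol L⁻¹.
E_new = (59.8/1)·log₁₀(2.68/131) = 59.80 · (-1.6891) = -101.01 mV

-101.0 mV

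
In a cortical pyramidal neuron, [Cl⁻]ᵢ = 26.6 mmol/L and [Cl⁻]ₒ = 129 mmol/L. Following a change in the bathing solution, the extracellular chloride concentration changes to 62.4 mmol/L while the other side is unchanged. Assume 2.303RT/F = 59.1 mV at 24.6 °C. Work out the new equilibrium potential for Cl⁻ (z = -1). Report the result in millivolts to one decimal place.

-21.9 mV

After the shift: [Cl⁻]_out = 62.4, [Cl⁻]_in = 26.6 mmol/L.
E_new = (59.1/-1)·log₁₀(62.4/26.6) = -59.10 · (0.3703) = -21.88 mV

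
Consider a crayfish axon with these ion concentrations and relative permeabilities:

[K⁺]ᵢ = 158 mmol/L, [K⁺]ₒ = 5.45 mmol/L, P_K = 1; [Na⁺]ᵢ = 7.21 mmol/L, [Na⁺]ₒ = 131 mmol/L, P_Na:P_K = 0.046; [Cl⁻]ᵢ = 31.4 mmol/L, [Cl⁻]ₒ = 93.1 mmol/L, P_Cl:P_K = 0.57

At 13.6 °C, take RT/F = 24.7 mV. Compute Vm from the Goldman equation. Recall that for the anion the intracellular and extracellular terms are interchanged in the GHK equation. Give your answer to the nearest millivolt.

-49 mV

Vm = 24.7 · ln[(Σ P·[cation]ₒ + Σ P·[anion]ᵢ) / (Σ P·[cation]ᵢ + Σ P·[anion]ₒ)]
Numerator = 1×5.45 + 0.046×131 + 0.57×31.4 = 29.37
Denominator = 1×158 + 0.046×7.21 + 0.57×93.1 = 211.4
Vm = 24.7 · ln(0.13895) = 24.7 × (-1.9736) = -48.75 mV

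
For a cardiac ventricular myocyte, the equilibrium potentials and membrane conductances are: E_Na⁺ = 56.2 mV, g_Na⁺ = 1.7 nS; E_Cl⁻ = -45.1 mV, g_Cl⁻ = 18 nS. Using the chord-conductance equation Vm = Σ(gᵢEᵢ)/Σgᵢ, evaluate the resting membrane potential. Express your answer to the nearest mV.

Σ gᵢEᵢ = 1.7·(56.2) + 18·(-45.1) = -716.26
Σ gᵢ = 1.7 + 18 = 19.7
Vm = -716.26 / 19.7 = -36.36 mV

-36 mV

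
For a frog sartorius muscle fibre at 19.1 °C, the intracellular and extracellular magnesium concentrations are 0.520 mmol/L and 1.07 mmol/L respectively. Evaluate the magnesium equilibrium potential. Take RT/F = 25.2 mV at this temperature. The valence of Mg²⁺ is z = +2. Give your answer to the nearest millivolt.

9 mV

E = (25.2/z) · ln([Mg²⁺]_out/[Mg²⁺]_in) with z = +2.
= (25.2/2) · ln(1.07/0.520) = 12.60 · ln(2.058)
= 12.60 · (0.7216) = 9.09 mV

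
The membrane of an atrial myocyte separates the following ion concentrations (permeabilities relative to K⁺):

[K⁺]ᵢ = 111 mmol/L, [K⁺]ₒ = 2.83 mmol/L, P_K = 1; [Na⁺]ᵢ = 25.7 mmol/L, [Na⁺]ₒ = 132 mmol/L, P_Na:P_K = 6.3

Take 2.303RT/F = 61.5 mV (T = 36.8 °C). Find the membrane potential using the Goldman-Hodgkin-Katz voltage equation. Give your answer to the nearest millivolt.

30 mV

Vm = 61.5 · log₁₀[(Σ P·[cation]ₒ + Σ P·[anion]ᵢ) / (Σ P·[cation]ᵢ + Σ P·[anion]ₒ)]
Numerator = 1×2.83 + 6.3×132 = 834.4
Denominator = 1×111 + 6.3×25.7 = 272.9
Vm = 61.5 · log₁₀(3.0575) = 61.5 × (0.4854) = 29.85 mV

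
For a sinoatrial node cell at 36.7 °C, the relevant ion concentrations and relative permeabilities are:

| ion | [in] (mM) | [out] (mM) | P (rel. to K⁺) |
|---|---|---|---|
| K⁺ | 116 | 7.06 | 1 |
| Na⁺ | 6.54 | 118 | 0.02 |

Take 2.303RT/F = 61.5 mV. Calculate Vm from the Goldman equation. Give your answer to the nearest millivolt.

-67 mV

Vm = 61.5 · log₁₀[(Σ P·[cation]ₒ + Σ P·[anion]ᵢ) / (Σ P·[cation]ᵢ + Σ P·[anion]ₒ)]
Numerator = 1×7.06 + 0.02×118 = 9.42
Denominator = 1×116 + 0.02×6.54 = 116.1
Vm = 61.5 · log₁₀(0.081115) = 61.5 × (-1.0909) = -67.09 mV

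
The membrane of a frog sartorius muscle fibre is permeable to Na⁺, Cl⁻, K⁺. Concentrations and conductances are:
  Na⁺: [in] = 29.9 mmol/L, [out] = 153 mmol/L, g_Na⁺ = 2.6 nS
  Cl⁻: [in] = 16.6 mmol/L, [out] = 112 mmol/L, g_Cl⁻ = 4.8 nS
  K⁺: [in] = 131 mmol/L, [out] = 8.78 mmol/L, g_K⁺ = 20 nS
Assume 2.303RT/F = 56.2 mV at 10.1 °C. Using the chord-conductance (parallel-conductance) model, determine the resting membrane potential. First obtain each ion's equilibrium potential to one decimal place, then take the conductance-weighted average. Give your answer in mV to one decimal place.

-52.6 mV

E_Na⁺ = (56.2/1)·log₁₀(153/29.9) = 39.8 mV
E_Cl⁻ = (56.2/-1)·log₁₀(112/16.6) = -46.6 mV
E_K⁺ = (56.2/1)·log₁₀(8.78/131) = -66.0 mV
Vm = (Σ gᵢEᵢ)/(Σ gᵢ) = (2.6·39.8 + 4.8·-46.6 + 20·-66.0) / (2.6 + 4.8 + 20)
= -1440.20 / 27.4 = -52.56 mV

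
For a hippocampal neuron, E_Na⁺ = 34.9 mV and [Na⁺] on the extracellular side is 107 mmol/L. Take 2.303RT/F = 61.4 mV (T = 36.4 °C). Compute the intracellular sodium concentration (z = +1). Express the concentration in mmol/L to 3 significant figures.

28.9 mmol/L

Nernst: E = (61.4/1) · log₁₀([out]/[in]), so log₁₀([out]/[in]) = 34.9 × 1 / 61.4 = 0.5684.
[out]/[in] = 10^(0.5684) = 3.702.
[in] = 107 / 3.702 = 28.91 mmol/L.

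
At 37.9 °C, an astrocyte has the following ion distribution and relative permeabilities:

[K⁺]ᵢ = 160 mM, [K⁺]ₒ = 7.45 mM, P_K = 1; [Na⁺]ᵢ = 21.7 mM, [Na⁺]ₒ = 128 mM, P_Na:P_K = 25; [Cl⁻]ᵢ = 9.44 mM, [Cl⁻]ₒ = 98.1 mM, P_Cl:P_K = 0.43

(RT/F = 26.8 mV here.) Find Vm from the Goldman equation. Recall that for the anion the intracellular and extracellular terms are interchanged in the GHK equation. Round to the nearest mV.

39 mV

Vm = 26.8 · ln[(Σ P·[cation]ₒ + Σ P·[anion]ᵢ) / (Σ P·[cation]ᵢ + Σ P·[anion]ₒ)]
Numerator = 1×7.45 + 25×128 + 0.43×9.44 = 3212
Denominator = 1×160 + 25×21.7 + 0.43×98.1 = 744.7
Vm = 26.8 · ln(4.3126) = 26.8 × (1.4615) = 39.17 mV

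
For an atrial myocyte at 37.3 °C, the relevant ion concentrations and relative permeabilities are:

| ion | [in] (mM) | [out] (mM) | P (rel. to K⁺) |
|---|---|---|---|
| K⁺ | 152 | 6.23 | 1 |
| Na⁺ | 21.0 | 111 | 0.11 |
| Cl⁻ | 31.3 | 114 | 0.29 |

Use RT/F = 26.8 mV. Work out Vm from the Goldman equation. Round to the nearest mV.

Vm = 26.8 · ln[(Σ P·[cation]ₒ + Σ P·[anion]ᵢ) / (Σ P·[cation]ᵢ + Σ P·[anion]ₒ)]
Numerator = 1×6.23 + 0.11×111 + 0.29×31.3 = 27.52
Denominator = 1×152 + 0.11×21.0 + 0.29×114 = 187.4
Vm = 26.8 · ln(0.14686) = 26.8 × (-1.9183) = -51.41 mV

-51 mV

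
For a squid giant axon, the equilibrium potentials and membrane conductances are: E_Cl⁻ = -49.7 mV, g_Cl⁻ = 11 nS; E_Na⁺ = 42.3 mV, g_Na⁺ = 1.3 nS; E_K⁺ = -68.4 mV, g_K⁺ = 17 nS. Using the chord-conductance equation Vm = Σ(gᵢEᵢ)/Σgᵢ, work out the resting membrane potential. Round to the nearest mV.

-56 mV

Σ gᵢEᵢ = 11·(-49.7) + 1.3·(42.3) + 17·(-68.4) = -1654.51
Σ gᵢ = 11 + 1.3 + 17 = 29.3
Vm = -1654.51 / 29.3 = -56.47 mV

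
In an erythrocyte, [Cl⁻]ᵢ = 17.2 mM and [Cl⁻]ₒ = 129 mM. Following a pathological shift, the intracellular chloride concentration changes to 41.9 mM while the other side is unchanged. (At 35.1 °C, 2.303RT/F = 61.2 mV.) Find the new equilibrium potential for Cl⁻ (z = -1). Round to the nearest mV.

-30 mV

After the shift: [Cl⁻]_out = 129, [Cl⁻]_in = 41.9 mM.
E_new = (61.2/-1)·log₁₀(129/41.9) = -61.20 · (0.4884) = -29.89 mV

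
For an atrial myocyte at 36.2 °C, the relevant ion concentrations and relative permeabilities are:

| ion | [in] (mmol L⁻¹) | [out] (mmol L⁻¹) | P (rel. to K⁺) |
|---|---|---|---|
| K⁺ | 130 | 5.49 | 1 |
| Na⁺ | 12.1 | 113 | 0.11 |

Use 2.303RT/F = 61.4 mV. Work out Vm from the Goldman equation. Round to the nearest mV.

-53 mV

Vm = 61.4 · log₁₀[(Σ P·[cation]ₒ + Σ P·[anion]ᵢ) / (Σ P·[cation]ᵢ + Σ P·[anion]ₒ)]
Numerator = 1×5.49 + 0.11×113 = 17.92
Denominator = 1×130 + 0.11×12.1 = 131.3
Vm = 61.4 · log₁₀(0.13645) = 61.4 × (-0.8650) = -53.11 mV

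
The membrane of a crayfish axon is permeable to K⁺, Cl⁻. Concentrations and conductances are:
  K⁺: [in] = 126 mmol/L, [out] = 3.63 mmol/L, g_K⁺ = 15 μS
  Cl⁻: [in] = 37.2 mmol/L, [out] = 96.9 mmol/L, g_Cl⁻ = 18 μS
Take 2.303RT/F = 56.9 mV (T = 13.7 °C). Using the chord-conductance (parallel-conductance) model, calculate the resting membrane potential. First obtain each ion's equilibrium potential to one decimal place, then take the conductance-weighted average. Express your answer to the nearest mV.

E_K⁺ = (56.9/1)·log₁₀(3.63/126) = -87.7 mV
E_Cl⁻ = (56.9/-1)·log₁₀(96.9/37.2) = -23.7 mV
Vm = (Σ gᵢEᵢ)/(Σ gᵢ) = (15·-87.7 + 18·-23.7) / (15 + 18)
= -1742.10 / 33 = -52.79 mV

-53 mV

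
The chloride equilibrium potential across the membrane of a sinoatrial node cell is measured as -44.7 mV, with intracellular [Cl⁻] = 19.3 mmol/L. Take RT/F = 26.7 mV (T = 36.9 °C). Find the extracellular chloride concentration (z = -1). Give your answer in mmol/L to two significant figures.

Nernst: E = (26.7/-1) · ln([out]/[in]), so ln([out]/[in]) = -44.7 × -1 / 26.7 = 1.6742.
[out]/[in] = e^(1.6742) = 5.334.
[out] = 5.334 × 19.3 = 103 mmol/L.

100 mmol/L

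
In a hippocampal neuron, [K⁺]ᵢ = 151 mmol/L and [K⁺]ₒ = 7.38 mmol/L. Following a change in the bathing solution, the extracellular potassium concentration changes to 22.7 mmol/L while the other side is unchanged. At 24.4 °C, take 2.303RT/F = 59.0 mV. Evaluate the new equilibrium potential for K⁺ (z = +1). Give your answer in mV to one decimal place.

After the shift: [K⁺]_out = 22.7, [K⁺]_in = 151 mmol/L.
E_new = (59.0/1)·log₁₀(22.7/151) = 59.00 · (-0.8230) = -48.55 mV

-48.6 mV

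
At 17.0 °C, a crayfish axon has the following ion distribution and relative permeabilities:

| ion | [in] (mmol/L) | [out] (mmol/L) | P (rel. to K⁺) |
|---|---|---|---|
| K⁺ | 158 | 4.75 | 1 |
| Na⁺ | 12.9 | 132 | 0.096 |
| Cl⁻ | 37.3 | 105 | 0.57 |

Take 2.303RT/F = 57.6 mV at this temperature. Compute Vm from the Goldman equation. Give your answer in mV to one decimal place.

Vm = 57.6 · log₁₀[(Σ P·[cation]ₒ + Σ P·[anion]ᵢ) / (Σ P·[cation]ᵢ + Σ P·[anion]ₒ)]
Numerator = 1×4.75 + 0.096×132 + 0.57×37.3 = 38.68
Denominator = 1×158 + 0.096×12.9 + 0.57×105 = 219.1
Vm = 57.6 · log₁₀(0.17656) = 57.6 × (-0.7531) = -43.38 mV

-43.4 mV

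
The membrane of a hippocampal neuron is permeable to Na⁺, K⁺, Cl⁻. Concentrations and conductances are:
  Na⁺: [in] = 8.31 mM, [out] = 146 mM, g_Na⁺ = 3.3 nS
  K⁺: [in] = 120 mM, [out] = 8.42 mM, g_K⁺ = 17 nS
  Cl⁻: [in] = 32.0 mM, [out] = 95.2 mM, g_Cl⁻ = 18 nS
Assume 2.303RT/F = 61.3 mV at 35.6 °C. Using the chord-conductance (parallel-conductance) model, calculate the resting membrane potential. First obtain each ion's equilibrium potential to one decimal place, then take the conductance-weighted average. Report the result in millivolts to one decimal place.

E_Na⁺ = (61.3/1)·log₁₀(146/8.31) = 76.3 mV
E_K⁺ = (61.3/1)·log₁₀(8.42/120) = -70.7 mV
E_Cl⁻ = (61.3/-1)·log₁₀(95.2/32.0) = -29.0 mV
Vm = (Σ gᵢEᵢ)/(Σ gᵢ) = (3.3·76.3 + 17·-70.7 + 18·-29.0) / (3.3 + 17 + 18)
= -1472.11 / 38.3 = -38.44 mV

-38.4 mV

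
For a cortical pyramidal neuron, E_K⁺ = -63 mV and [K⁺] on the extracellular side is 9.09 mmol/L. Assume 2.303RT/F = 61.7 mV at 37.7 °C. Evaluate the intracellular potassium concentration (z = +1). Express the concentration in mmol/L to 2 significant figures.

95 mmol/L

Nernst: E = (61.7/1) · log₁₀([out]/[in]), so log₁₀([out]/[in]) = -63.0 × 1 / 61.7 = -1.0211.
[out]/[in] = 10^(-1.0211) = 0.09526.
[in] = 9.09 / 0.09526 = 95.42 mmol/L.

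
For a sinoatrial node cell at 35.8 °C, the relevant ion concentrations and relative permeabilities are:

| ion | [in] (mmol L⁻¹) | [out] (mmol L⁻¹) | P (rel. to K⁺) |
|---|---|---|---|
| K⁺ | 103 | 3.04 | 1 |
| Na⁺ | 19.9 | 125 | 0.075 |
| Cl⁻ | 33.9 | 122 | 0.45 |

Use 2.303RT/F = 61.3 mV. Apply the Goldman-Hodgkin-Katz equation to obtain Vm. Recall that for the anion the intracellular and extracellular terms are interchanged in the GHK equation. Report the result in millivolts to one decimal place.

-46.6 mV

Vm = 61.3 · log₁₀[(Σ P·[cation]ₒ + Σ P·[anion]ᵢ) / (Σ P·[cation]ᵢ + Σ P·[anion]ₒ)]
Numerator = 1×3.04 + 0.075×125 + 0.45×33.9 = 27.67
Denominator = 1×103 + 0.075×19.9 + 0.45×122 = 159.4
Vm = 61.3 · log₁₀(0.1736) = 61.3 × (-0.7605) = -46.62 mV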